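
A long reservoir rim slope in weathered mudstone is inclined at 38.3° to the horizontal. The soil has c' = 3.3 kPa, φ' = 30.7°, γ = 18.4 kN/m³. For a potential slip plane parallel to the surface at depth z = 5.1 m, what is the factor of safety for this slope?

FS = 0.82

For an infinite slope with a slip plane parallel to the surface (no pore pressure): FS = [c' + γz cos²β tanφ'] / [γz sinβ cosβ].
γz = 18.4·5.1 = 93.84 kN/m²
Numerator = 3.3 + 93.84·cos²38.3°·tan30.7° = 3.3 + 93.84·0.6159·0.5938 = 37.615 kPa
Denominator = 93.84·sin38.3°·cos38.3° = 93.84·0.6198·0.7848 = 45.643 kPa
FS = 37.615 / 45.643 = 0.824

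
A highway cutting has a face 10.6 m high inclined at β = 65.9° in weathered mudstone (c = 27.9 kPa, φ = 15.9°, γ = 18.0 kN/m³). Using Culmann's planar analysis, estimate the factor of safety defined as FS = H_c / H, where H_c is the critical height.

H_c = (4c/γ) · sinβ cosφ / [1 − cos(β − φ)]
    = (4·27.9/18.0) · sin65.9°·cos15.9° / [1 − cos50.0°]
    = 6.200 · 0.8779 / 0.3572 = 15.24 m
FS = H_c / H = 15.24 / 10.6 = 1.438

FS = 1.44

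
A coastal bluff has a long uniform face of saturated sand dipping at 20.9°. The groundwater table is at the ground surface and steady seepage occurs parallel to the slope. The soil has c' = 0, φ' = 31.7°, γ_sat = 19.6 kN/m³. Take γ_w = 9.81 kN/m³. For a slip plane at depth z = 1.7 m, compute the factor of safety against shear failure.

With seepage parallel to the slope and the water table at the surface, the effective normal stress on the slip plane uses the buoyant unit weight γ' = γ_sat − γ_w while the driving shear stress uses γ_sat:
FS = [c' + γ' z cos²β tanφ'] / [γ_sat z sinβ cosβ]
(For c' = 0 this reduces to FS = (γ'/γ_sat)·tanφ'/tanβ.)
γ' = 19.6 − 9.81 = 9.79 kN/m³
Numerator = 0.0 + 9.79·1.7·cos²20.9°·tan31.7° = 0.0 + 9.79·1.7·0.8727·0.6176 = 8.971 kPa
Denominator = 19.6·1.7·sin20.9°·cos20.9° = 19.6·1.7·0.3567·0.9342 = 11.104 kPa
FS = 8.971 / 11.104 = 0.808

FS = 0.81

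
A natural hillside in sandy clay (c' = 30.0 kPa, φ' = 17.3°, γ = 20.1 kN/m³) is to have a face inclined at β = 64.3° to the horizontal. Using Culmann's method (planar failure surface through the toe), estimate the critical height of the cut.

Culmann's analysis gives the critical failure plane at α_cr = (β + φ')/2 = (64.3 + 17.3)/2 = 40.8°, and the critical height
H_c = (4c'/γ) · sinβ cosφ' / [1 − cos(β − φ')]
    = (4·30.0/20.1) · sin64.3°·cos17.3° / [1 − cos(47.0°)]
    = 5.970 · 0.9011·0.9548 / [1 − 0.6820]
    = 5.970 · 0.8603 / 0.3180
    = 16.15 m

H_c = 16.15 m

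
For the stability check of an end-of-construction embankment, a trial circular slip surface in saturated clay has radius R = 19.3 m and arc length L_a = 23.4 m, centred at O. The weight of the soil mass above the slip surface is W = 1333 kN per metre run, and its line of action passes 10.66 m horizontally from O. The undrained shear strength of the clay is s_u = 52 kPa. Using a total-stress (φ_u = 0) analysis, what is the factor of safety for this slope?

Taking moments about the centre O, the resisting moment is provided by the undrained shear strength acting along the arc:
M_R = s_u·L_a·R = 52·23.40·19.3 = 23484.2 kN·m/m
M_D = W·d = 1333·10.66 = 14209.8 kN·m/m
FS = M_R / M_D = 23484.2 / 14209.8 = 1.653

FS = 1.65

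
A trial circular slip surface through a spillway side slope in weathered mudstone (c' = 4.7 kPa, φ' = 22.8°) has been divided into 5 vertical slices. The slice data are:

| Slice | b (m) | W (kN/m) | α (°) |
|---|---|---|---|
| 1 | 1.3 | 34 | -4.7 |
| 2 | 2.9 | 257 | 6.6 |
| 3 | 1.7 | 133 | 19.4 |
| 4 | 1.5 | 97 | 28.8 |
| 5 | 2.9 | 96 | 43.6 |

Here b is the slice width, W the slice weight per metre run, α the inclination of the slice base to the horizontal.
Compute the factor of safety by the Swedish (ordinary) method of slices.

Ordinary method of slices: FS = Σ[c'·Δl_i + (W_i cosα_i)·tanφ'] / Σ W_i sinα_i, with Δl_i = b_i / cosα_i.
Slice 1: Δl = 1.3/cos(-4.7°) = 1.304 m; N'_1 = 34·cos(-4.7°) = 33.9; c'Δl = 6.13; W sinα = -2.8
Slice 2: Δl = 2.9/cos6.6° = 2.919 m; N'_2 = 257·cos6.6° = 255.3; c'Δl = 13.72; W sinα = 29.5
Slice 3: Δl = 1.7/cos19.4° = 1.802 m; N'_3 = 133·cos19.4° = 125.4; c'Δl = 8.47; W sinα = 44.2
Slice 4: Δl = 1.5/cos28.8° = 1.712 m; N'_4 = 97·cos28.8° = 85.0; c'Δl = 8.05; W sinα = 46.7
Slice 5: Δl = 2.9/cos43.6° = 4.005 m; N'_5 = 96·cos43.6° = 69.5; c'Δl = 18.82; W sinα = 66.2
Σc'Δl = 55.2 kN/m; ΣN' = 569.2 kN/m; ΣW sinα = 183.9 kN/m
Resisting = 55.2 + 569.2·tan22.8° = 55.2 + 239.3 = 294.4 kN/m
FS = 294.4 / 183.9 = 1.601

FS = 1.60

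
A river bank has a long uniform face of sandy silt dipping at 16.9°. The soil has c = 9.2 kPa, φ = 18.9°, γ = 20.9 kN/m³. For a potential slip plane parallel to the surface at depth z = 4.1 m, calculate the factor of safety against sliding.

FS = 1.51

For an infinite slope with a slip plane parallel to the surface (no pore pressure): FS = [c + γz cos²β tanφ] / [γz sinβ cosβ].
γz = 20.9·4.1 = 85.69 kN/m²
Numerator = 9.2 + 85.69·cos²16.9°·tan18.9° = 9.2 + 85.69·0.9155·0.3424 = 36.059 kPa
Denominator = 85.69·sin16.9°·cos16.9° = 85.69·0.2907·0.9568 = 23.834 kPa
FS = 36.059 / 23.834 = 1.513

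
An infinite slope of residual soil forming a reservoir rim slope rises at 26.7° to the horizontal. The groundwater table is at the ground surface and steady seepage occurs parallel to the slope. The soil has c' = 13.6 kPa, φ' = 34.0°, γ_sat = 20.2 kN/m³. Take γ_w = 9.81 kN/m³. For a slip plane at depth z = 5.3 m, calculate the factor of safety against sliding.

With seepage parallel to the slope and the water table at the surface, the effective normal stress on the slip plane uses the buoyant unit weight γ' = γ_sat − γ_w while the driving shear stress uses γ_sat:
FS = [c' + γ' z cos²β tanφ'] / [γ_sat z sinβ cosβ]
γ' = 20.2 − 9.81 = 10.39 kN/m³
Numerator = 13.6 + 10.39·5.3·cos²26.7°·tan34.0° = 13.6 + 10.39·5.3·0.7981·0.6745 = 43.244 kPa
Denominator = 20.2·5.3·sin26.7°·cos26.7° = 20.2·5.3·0.4493·0.8934 = 42.975 kPa
FS = 43.244 / 42.975 = 1.006

FS = 1.01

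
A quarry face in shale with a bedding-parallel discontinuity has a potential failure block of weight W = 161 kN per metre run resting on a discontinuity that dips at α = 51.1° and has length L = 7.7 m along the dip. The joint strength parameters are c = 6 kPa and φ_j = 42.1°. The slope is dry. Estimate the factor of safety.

Resolving the block weight along and normal to the plane and applying the Mohr–Coulomb strength on the joint:
N' = W cosα = 161·cos51.1° = 101.1 kN/m
Driving force T = W sinα = 161·sin51.1° = 125.3 kN/m
Resisting force R = c·L + N'·tanφ_j = 6·7.7 + 101.1·tan42.1° = 46.2 + 91.4 = 137.6 kN/m
FS = R / T = 137.6 / 125.3 = 1.098

FS = 1.10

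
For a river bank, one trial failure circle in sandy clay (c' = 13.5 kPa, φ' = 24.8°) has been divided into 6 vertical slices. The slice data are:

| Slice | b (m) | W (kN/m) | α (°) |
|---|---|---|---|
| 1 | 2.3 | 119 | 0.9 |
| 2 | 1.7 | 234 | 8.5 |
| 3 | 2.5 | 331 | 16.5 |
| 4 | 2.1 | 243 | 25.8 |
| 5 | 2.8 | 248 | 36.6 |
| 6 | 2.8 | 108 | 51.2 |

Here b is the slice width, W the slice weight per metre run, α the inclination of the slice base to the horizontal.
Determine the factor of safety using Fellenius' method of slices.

Ordinary method of slices: FS = Σ[c'·Δl_i + (W_i cosα_i)·tanφ'] / Σ W_i sinα_i, with Δl_i = b_i / cosα_i.
Slice 1: Δl = 2.3/cos0.9° = 2.300 m; N'_1 = 119·cos0.9° = 119.0; c'Δl = 31.05; W sinα = 1.9
Slice 2: Δl = 1.7/cos8.5° = 1.719 m; N'_2 = 234·cos8.5° = 231.4; c'Δl = 23.20; W sinα = 34.6
Slice 3: Δl = 2.5/cos16.5° = 2.607 m; N'_3 = 331·cos16.5° = 317.4; c'Δl = 35.20; W sinα = 94.0
Slice 4: Δl = 2.1/cos25.8° = 2.333 m; N'_4 = 243·cos25.8° = 218.8; c'Δl = 31.49; W sinα = 105.8
Slice 5: Δl = 2.8/cos36.6° = 3.488 m; N'_5 = 248·cos36.6° = 199.1; c'Δl = 47.08; W sinα = 147.9
Slice 6: Δl = 2.8/cos51.2° = 4.469 m; N'_6 = 108·cos51.2° = 67.7; c'Δl = 60.33; W sinα = 84.2
Σc'Δl = 228.4 kN/m; ΣN' = 1153.3 kN/m; ΣW sinα = 468.3 kN/m
Resisting = 228.4 + 1153.3·tan24.8° = 228.4 + 532.9 = 761.3 kN/m
FS = 761.3 / 468.3 = 1.626

FS = 1.63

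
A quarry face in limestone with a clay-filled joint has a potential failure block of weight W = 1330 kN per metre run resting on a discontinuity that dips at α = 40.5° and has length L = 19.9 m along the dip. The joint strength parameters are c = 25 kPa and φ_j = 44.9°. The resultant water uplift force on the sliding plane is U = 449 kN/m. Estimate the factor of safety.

FS = 1.22

Resolving the block weight along and normal to the plane and applying the Mohr–Coulomb strength on the joint:
N' = W cosα − U = 1330·cos40.5° − 449 = 562.3 kN/m
Driving force T = W sinα = 1330·sin40.5° = 863.8 kN/m
Resisting force R = c·L + N'·tanφ_j = 25·19.9 + 562.3·tan44.9° = 497.5 + 560.4 = 1057.9 kN/m
FS = R / T = 1057.9 / 863.8 = 1.225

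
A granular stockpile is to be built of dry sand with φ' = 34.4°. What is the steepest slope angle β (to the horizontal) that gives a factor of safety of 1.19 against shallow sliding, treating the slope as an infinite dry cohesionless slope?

β = 29.9°

For an infinite dry cohesionless slope FS = tanφ'/tanβ, so tanβ = tanφ' / FS.
tanβ = tan34.4° / 1.19 = 0.6847 / 1.19 = 0.5754
β = arctan(0.5754) = 29.92°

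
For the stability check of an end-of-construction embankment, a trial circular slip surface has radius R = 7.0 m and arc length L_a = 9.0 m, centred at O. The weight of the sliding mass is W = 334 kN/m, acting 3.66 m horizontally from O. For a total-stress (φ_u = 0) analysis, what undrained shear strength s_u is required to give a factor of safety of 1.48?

s_u = 28.7 kPa

FS = s_u·L_a·R / (W·d), so s_u = FS·W·d / (L_a·R).
s_u = 1.48·334·3.66 / (9.00·7.0) = 1809.2 / 63.00 = 28.72 kPa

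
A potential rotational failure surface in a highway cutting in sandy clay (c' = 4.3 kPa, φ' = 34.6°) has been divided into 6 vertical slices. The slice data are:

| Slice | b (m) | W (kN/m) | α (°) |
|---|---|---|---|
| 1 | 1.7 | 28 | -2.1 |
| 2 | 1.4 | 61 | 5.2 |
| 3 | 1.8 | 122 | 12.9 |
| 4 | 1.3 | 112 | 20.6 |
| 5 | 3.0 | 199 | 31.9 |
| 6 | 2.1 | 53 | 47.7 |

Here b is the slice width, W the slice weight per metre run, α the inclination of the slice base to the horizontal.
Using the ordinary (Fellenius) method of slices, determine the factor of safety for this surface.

Ordinary method of slices: FS = Σ[c'·Δl_i + (W_i cosα_i)·tanφ'] / Σ W_i sinα_i, with Δl_i = b_i / cosα_i.
Slice 1: Δl = 1.7/cos(-2.1°) = 1.701 m; N'_1 = 28·cos(-2.1°) = 28.0; c'Δl = 7.31; W sinα = -1.0
Slice 2: Δl = 1.4/cos5.2° = 1.406 m; N'_2 = 61·cos5.2° = 60.7; c'Δl = 6.04; W sinα = 5.5
Slice 3: Δl = 1.8/cos12.9° = 1.847 m; N'_3 = 122·cos12.9° = 118.9; c'Δl = 7.94; W sinα = 27.2
Slice 4: Δl = 1.3/cos20.6° = 1.389 m; N'_4 = 112·cos20.6° = 104.8; c'Δl = 5.97; W sinα = 39.4
Slice 5: Δl = 3.0/cos31.9° = 3.534 m; N'_5 = 199·cos31.9° = 168.9; c'Δl = 15.19; W sinα = 105.2
Slice 6: Δl = 2.1/cos47.7° = 3.120 m; N'_6 = 53·cos47.7° = 35.7; c'Δl = 13.42; W sinα = 39.2
Σc'Δl = 55.9 kN/m; ΣN' = 517.1 kN/m; ΣW sinα = 215.5 kN/m
Resisting = 55.9 + 517.1·tan34.6° = 55.9 + 356.7 = 412.6 kN/m
FS = 412.6 / 215.5 = 1.915

FS = 1.91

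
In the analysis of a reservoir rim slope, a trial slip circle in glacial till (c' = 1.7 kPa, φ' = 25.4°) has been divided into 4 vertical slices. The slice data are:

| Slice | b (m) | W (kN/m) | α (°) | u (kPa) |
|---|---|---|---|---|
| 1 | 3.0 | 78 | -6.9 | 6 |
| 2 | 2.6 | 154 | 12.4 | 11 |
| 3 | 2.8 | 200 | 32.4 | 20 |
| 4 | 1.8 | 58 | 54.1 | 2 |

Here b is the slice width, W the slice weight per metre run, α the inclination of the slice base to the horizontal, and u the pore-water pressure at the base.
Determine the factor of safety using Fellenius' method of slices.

FS = 0.95

Ordinary method of slices: FS = Σ[c'·Δl_i + (W_i cosα_i − u_i·Δl_i)·tanφ'] / Σ W_i sinα_i, with Δl_i = b_i / cosα_i.
Slice 1: Δl = 3.0/cos(-6.9°) = 3.022 m; N'_1 = 78·cos(-6.9°) − 6·3.022 = 59.3; c'Δl = 5.14; W sinα = -9.4
Slice 2: Δl = 2.6/cos12.4° = 2.662 m; N'_2 = 154·cos12.4° − 11·2.662 = 121.1; c'Δl = 4.53; W sinα = 33.1
Slice 3: Δl = 2.8/cos32.4° = 3.316 m; N'_3 = 200·cos32.4° − 20·3.316 = 102.5; c'Δl = 5.64; W sinα = 107.2
Slice 4: Δl = 1.8/cos54.1° = 3.070 m; N'_4 = 58·cos54.1° − 2·3.070 = 27.9; c'Δl = 5.22; W sinα = 47.0
Σc'Δl = 20.5 kN/m; ΣN' = 310.8 kN/m; ΣW sinα = 177.8 kN/m
Resisting = 20.5 + 310.8·tan25.4° = 20.5 + 147.6 = 168.1 kN/m
FS = 168.1 / 177.8 = 0.945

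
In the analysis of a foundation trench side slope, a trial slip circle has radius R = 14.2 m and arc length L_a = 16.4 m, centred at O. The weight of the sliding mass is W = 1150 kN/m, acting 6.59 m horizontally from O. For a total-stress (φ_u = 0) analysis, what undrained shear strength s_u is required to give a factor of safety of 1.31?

s_u = 42.6 kPa

FS = s_u·L_a·R / (W·d), so s_u = FS·W·d / (L_a·R).
s_u = 1.31·1150·6.59 / (16.40·14.2) = 9927.8 / 232.88 = 42.63 kPa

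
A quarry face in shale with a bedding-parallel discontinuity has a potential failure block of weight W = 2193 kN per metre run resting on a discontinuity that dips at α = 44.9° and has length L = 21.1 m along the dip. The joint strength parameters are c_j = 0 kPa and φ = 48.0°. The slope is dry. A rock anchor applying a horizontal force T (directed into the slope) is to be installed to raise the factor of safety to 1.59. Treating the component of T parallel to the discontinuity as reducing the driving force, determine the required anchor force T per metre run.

T = 385 kN/m

Resolving forces along and normal to the sliding plane, with the horizontal anchor force T adding T·sinα to the effective normal force and T·cosα acting up the plane against the driving force:
FS = [c_jL + (W cosα + T sinα) tanφ] / [W sinα − T cosα]
Without the anchor: N' = 1553.4 kN/m, driving T_d = 1548.0 kN/m, resisting R = 0·21.1 + 1553.4·tan48.0° = 1725.2 kN/m, FS = 1.11.
Setting FS = 1.59 and solving for T:
1.59·(1548.0 − T cos44.9°) = 1725.2 + T sin44.9°·tan48.0°
T·(sin44.9°·tan48.0° + 1.59·cos44.9°) = 1.59·1548.0 − 1725.2
T·(0.7059·1.1106 + 1.59·0.7083) = 2461.3 − 1725.2 = 736.1
T·1.9102 = 736.1
T = 385.3 kN/m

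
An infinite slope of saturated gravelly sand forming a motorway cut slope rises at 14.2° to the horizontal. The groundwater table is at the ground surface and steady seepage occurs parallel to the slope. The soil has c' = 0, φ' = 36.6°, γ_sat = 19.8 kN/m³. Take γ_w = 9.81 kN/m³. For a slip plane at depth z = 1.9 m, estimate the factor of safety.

With seepage parallel to the slope and the water table at the surface, the effective normal stress on the slip plane uses the buoyant unit weight γ' = γ_sat − γ_w while the driving shear stress uses γ_sat:
FS = [c' + γ' z cos²β tanφ'] / [γ_sat z sinβ cosβ]
(For c' = 0 this reduces to FS = (γ'/γ_sat)·tanφ'/tanβ.)
γ' = 19.8 − 9.81 = 9.99 kN/m³
Numerator = 0.0 + 9.99·1.9·cos²14.2°·tan36.6° = 0.0 + 9.99·1.9·0.9398·0.7427 = 13.248 kPa
Denominator = 19.8·1.9·sin14.2°·cos14.2° = 19.8·1.9·0.2453·0.9694 = 8.946 kPa
FS = 13.248 / 8.946 = 1.481

FS = 1.48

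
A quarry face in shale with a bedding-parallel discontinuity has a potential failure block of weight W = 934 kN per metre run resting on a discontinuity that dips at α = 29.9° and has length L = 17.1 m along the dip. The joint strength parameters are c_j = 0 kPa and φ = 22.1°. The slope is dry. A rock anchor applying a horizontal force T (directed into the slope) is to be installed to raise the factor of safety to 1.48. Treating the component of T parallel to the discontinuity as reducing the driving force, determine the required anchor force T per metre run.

T = 243 kN/m

Resolving forces along and normal to the sliding plane, with the horizontal anchor force T adding T·sinα to the effective normal force and T·cosα acting up the plane against the driving force:
FS = [c_jL + (W cosα + T sinα) tanφ] / [W sinα − T cosα]
Without the anchor: N' = 809.7 kN/m, driving T_d = 465.6 kN/m, resisting R = 0·17.1 + 809.7·tan22.1° = 328.8 kN/m, FS = 0.71.
Setting FS = 1.48 and solving for T:
1.48·(465.6 − T cos29.9°) = 328.8 + T sin29.9°·tan22.1°
T·(sin29.9°·tan22.1° + 1.48·cos29.9°) = 1.48·465.6 − 328.8
T·(0.4985·0.4061 + 1.48·0.8669) = 689.1 − 328.8 = 360.3
T·1.4854 = 360.3
T = 242.6 kN/m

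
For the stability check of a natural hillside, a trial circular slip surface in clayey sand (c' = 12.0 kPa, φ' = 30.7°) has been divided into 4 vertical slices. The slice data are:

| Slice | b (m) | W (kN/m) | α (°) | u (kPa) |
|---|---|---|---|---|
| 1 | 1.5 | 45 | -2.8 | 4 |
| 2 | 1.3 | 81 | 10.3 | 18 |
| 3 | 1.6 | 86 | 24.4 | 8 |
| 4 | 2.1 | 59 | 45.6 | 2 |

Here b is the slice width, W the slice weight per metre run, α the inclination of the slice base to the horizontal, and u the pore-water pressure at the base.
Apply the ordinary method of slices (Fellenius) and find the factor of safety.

FS = 2.29

Ordinary method of slices: FS = Σ[c'·Δl_i + (W_i cosα_i − u_i·Δl_i)·tanφ'] / Σ W_i sinα_i, with Δl_i = b_i / cosα_i.
Slice 1: Δl = 1.5/cos(-2.8°) = 1.502 m; N'_1 = 45·cos(-2.8°) − 4·1.502 = 38.9; c'Δl = 18.02; W sinα = -2.2
Slice 2: Δl = 1.3/cos10.3° = 1.321 m; N'_2 = 81·cos10.3° − 18·1.321 = 55.9; c'Δl = 15.86; W sinα = 14.5
Slice 3: Δl = 1.6/cos24.4° = 1.757 m; N'_3 = 86·cos24.4° − 8·1.757 = 64.3; c'Δl = 21.08; W sinα = 35.5
Slice 4: Δl = 2.1/cos45.6° = 3.001 m; N'_4 = 59·cos45.6° − 2·3.001 = 35.3; c'Δl = 36.02; W sinα = 42.2
Σc'Δl = 91.0 kN/m; ΣN' = 194.4 kN/m; ΣW sinα = 90.0 kN/m
Resisting = 91.0 + 194.4·tan30.7° = 91.0 + 115.4 = 206.4 kN/m
FS = 206.4 / 90.0 = 2.294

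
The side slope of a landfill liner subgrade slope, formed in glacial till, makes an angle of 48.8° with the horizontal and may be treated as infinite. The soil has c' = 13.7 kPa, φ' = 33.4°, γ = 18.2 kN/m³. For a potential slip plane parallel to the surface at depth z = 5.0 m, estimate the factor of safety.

FS = 0.88

For an infinite slope with a slip plane parallel to the surface (no pore pressure): FS = [c' + γz cos²β tanφ'] / [γz sinβ cosβ].
γz = 18.2·5.0 = 91.00 kN/m²
Numerator = 13.7 + 91.00·cos²48.8°·tan33.4° = 13.7 + 91.00·0.4339·0.6594 = 39.734 kPa
Denominator = 91.00·sin48.8°·cos48.8° = 91.00·0.7524·0.6587 = 45.100 kPa
FS = 39.734 / 45.100 = 0.881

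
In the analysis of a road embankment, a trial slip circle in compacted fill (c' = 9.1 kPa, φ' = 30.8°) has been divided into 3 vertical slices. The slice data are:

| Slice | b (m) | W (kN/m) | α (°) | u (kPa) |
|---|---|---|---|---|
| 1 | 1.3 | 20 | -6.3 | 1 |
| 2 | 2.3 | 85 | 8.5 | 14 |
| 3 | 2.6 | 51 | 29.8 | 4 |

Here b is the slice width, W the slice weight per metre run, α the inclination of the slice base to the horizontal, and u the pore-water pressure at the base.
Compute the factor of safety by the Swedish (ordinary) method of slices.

FS = 3.40

Ordinary method of slices: FS = Σ[c'·Δl_i + (W_i cosα_i − u_i·Δl_i)·tanφ'] / Σ W_i sinα_i, with Δl_i = b_i / cosα_i.
Slice 1: Δl = 1.3/cos(-6.3°) = 1.308 m; N'_1 = 20·cos(-6.3°) − 1·1.308 = 18.6; c'Δl = 11.90; W sinα = -2.2
Slice 2: Δl = 2.3/cos8.5° = 2.326 m; N'_2 = 85·cos8.5° − 14·2.326 = 51.5; c'Δl = 21.16; W sinα = 12.6
Slice 3: Δl = 2.6/cos29.8° = 2.996 m; N'_3 = 51·cos29.8° − 4·2.996 = 32.3; c'Δl = 27.27; W sinα = 25.3
Σc'Δl = 60.3 kN/m; ΣN' = 102.4 kN/m; ΣW sinα = 35.7 kN/m
Resisting = 60.3 + 102.4·tan30.8° = 60.3 + 61.0 = 121.3 kN/m
FS = 121.3 / 35.7 = 3.398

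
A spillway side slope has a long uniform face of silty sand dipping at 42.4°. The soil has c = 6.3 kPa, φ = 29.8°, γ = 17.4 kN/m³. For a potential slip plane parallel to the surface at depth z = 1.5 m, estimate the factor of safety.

FS = 1.11

For an infinite slope with a slip plane parallel to the surface (no pore pressure): FS = [c + γz cos²β tanφ] / [γz sinβ cosβ].
γz = 17.4·1.5 = 26.10 kN/m²
Numerator = 6.3 + 26.10·cos²42.4°·tan29.8° = 6.3 + 26.10·0.5453·0.5727 = 14.451 kPa
Denominator = 26.10·sin42.4°·cos42.4° = 26.10·0.6743·0.7385 = 12.996 kPa
FS = 14.451 / 12.996 = 1.112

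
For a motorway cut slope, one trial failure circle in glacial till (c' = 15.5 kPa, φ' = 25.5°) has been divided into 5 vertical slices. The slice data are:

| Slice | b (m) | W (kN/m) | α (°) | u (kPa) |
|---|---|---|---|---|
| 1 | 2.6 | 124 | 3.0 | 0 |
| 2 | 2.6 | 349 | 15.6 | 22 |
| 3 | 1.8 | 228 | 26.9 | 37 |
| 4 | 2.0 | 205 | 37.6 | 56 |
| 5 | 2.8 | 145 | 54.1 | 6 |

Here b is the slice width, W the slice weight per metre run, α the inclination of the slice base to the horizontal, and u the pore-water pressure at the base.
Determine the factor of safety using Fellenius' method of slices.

FS = 1.16

Ordinary method of slices: FS = Σ[c'·Δl_i + (W_i cosα_i − u_i·Δl_i)·tanφ'] / Σ W_i sinα_i, with Δl_i = b_i / cosα_i.
Slice 1: Δl = 2.6/cos3.0° = 2.604 m; N'_1 = 124·cos3.0° − 0·2.604 = 123.8; c'Δl = 40.36; W sinα = 6.5
Slice 2: Δl = 2.6/cos15.6° = 2.699 m; N'_2 = 349·cos15.6° − 22·2.699 = 276.8; c'Δl = 41.84; W sinα = 93.9
Slice 3: Δl = 1.8/cos26.9° = 2.018 m; N'_3 = 228·cos26.9° − 37·2.018 = 128.6; c'Δl = 31.29; W sinα = 103.2
Slice 4: Δl = 2.0/cos37.6° = 2.524 m; N'_4 = 205·cos37.6° − 56·2.524 = 21.1; c'Δl = 39.13; W sinα = 125.1
Slice 5: Δl = 2.8/cos54.1° = 4.775 m; N'_5 = 145·cos54.1° − 6·4.775 = 56.4; c'Δl = 74.01; W sinα = 117.5
Σc'Δl = 226.6 kN/m; ΣN' = 606.7 kN/m; ΣW sinα = 446.0 kN/m
Resisting = 226.6 + 606.7·tan25.5° = 226.6 + 289.4 = 516.0 kN/m
FS = 516.0 / 446.0 = 1.157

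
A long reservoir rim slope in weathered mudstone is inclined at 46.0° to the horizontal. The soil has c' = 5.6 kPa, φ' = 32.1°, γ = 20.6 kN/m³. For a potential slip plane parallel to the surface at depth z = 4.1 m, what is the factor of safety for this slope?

FS = 0.74

For an infinite slope with a slip plane parallel to the surface (no pore pressure): FS = [c' + γz cos²β tanφ'] / [γz sinβ cosβ].
γz = 20.6·4.1 = 84.46 kN/m²
Numerator = 5.6 + 84.46·cos²46.0°·tan32.1° = 5.6 + 84.46·0.4826·0.6273 = 31.166 kPa
Denominator = 84.46·sin46.0°·cos46.0° = 84.46·0.7193·0.6947 = 42.204 kPa
FS = 31.166 / 42.204 = 0.738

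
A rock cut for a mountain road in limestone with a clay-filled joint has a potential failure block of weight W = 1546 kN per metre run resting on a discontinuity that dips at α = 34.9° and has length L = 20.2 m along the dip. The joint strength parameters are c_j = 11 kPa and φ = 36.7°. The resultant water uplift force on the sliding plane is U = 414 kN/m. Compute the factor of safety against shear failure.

FS = 0.97

Resolving the block weight along and normal to the plane and applying the Mohr–Coulomb strength on the joint:
N' = W cosα − U = 1546·cos34.9° − 414 = 854.0 kN/m
Driving force T = W sinα = 1546·sin34.9° = 884.5 kN/m
Resisting force R = c_j·L + N'·tanφ = 11·20.2 + 854.0·tan36.7° = 222.2 + 636.5 = 858.7 kN/m
FS = R / T = 858.7 / 884.5 = 0.971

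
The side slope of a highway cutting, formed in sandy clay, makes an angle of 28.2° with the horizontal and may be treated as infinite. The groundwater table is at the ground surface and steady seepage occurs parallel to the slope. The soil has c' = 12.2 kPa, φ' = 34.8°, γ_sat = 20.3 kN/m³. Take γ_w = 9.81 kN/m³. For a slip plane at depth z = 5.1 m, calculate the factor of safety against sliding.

FS = 0.95

With seepage parallel to the slope and the water table at the surface, the effective normal stress on the slip plane uses the buoyant unit weight γ' = γ_sat − γ_w while the driving shear stress uses γ_sat:
FS = [c' + γ' z cos²β tanφ'] / [γ_sat z sinβ cosβ]
γ' = 20.3 − 9.81 = 10.49 kN/m³
Numerator = 12.2 + 10.49·5.1·cos²28.2°·tan34.8° = 12.2 + 10.49·5.1·0.7767·0.6950 = 41.080 kPa
Denominator = 20.3·5.1·sin28.2°·cos28.2° = 20.3·5.1·0.4726·0.8813 = 43.116 kPa
FS = 41.080 / 43.116 = 0.953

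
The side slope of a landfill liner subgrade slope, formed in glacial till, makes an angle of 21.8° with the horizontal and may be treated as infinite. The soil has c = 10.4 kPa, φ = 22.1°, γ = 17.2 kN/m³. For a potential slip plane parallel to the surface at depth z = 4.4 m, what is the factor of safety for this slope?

FS = 1.41

For an infinite slope with a slip plane parallel to the surface (no pore pressure): FS = [c + γz cos²β tanφ] / [γz sinβ cosβ].
γz = 17.2·4.4 = 75.68 kN/m²
Numerator = 10.4 + 75.68·cos²21.8°·tan22.1° = 10.4 + 75.68·0.8621·0.4061 = 36.892 kPa
Denominator = 75.68·sin21.8°·cos21.8° = 75.68·0.3714·0.9285 = 26.095 kPa
FS = 36.892 / 26.095 = 1.414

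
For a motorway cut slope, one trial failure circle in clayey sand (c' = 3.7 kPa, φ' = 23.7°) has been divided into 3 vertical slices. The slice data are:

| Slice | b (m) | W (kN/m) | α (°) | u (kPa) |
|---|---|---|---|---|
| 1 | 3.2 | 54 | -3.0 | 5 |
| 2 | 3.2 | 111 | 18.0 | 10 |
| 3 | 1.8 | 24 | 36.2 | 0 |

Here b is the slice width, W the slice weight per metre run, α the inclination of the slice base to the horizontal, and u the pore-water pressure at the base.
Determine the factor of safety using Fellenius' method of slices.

Ordinary method of slices: FS = Σ[c'·Δl_i + (W_i cosα_i − u_i·Δl_i)·tanφ'] / Σ W_i sinα_i, with Δl_i = b_i / cosα_i.
Slice 1: Δl = 3.2/cos(-3.0°) = 3.204 m; N'_1 = 54·cos(-3.0°) − 5·3.204 = 37.9; c'Δl = 11.86; W sinα = -2.8
Slice 2: Δl = 3.2/cos18.0° = 3.365 m; N'_2 = 111·cos18.0° − 10·3.365 = 71.9; c'Δl = 12.45; W sinα = 34.3
Slice 3: Δl = 1.8/cos36.2° = 2.231 m; N'_3 = 24·cos36.2° − 0·2.231 = 19.4; c'Δl = 8.25; W sinα = 14.2
Σc'Δl = 32.6 kN/m; ΣN' = 129.2 kN/m; ΣW sinα = 45.6 kN/m
Resisting = 32.6 + 129.2·tan23.7° = 32.6 + 56.7 = 89.3 kN/m
FS = 89.3 / 45.6 = 1.956

FS = 1.96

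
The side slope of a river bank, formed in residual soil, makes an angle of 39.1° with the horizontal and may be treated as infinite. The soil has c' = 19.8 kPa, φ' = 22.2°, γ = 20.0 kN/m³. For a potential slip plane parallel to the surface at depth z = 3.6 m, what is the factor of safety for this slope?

FS = 1.06

For an infinite slope with a slip plane parallel to the surface (no pore pressure): FS = [c' + γz cos²β tanφ'] / [γz sinβ cosβ].
γz = 20.0·3.6 = 72.00 kN/m²
Numerator = 19.8 + 72.00·cos²39.1°·tan22.2° = 19.8 + 72.00·0.6022·0.4081 = 37.496 kPa
Denominator = 72.00·sin39.1°·cos39.1° = 72.00·0.6307·0.7760 = 35.239 kPa
FS = 37.496 / 35.239 = 1.064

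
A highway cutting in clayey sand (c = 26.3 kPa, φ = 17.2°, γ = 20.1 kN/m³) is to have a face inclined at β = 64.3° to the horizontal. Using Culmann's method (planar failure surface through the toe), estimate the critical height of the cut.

H_c = 14.11 m

Culmann's analysis gives the critical failure plane at α_cr = (β + φ)/2 = (64.3 + 17.2)/2 = 40.8°, and the critical height
H_c = (4c/γ) · sinβ cosφ / [1 − cos(β − φ)]
    = (4·26.3/20.1) · sin64.3°·cos17.2° / [1 − cos(47.1°)]
    = 5.234 · 0.9011·0.9553 / [1 − 0.6807]
    = 5.234 · 0.8608 / 0.3193
    = 14.11 m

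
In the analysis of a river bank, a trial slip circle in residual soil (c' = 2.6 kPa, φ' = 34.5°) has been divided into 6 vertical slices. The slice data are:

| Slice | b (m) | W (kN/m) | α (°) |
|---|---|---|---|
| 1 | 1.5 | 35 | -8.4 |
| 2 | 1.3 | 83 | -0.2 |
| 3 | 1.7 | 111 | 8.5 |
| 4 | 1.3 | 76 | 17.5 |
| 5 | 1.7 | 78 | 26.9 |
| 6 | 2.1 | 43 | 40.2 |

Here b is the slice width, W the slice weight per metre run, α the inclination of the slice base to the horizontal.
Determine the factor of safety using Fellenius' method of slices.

FS = 3.14

Ordinary method of slices: FS = Σ[c'·Δl_i + (W_i cosα_i)·tanφ'] / Σ W_i sinα_i, with Δl_i = b_i / cosα_i.
Slice 1: Δl = 1.5/cos(-8.4°) = 1.516 m; N'_1 = 35·cos(-8.4°) = 34.6; c'Δl = 3.94; W sinα = -5.1
Slice 2: Δl = 1.3/cos(-0.2°) = 1.300 m; N'_2 = 83·cos(-0.2°) = 83.0; c'Δl = 3.38; W sinα = -0.3
Slice 3: Δl = 1.7/cos8.5° = 1.719 m; N'_3 = 111·cos8.5° = 109.8; c'Δl = 4.47; W sinα = 16.4
Slice 4: Δl = 1.3/cos17.5° = 1.363 m; N'_4 = 76·cos17.5° = 72.5; c'Δl = 3.54; W sinα = 22.9
Slice 5: Δl = 1.7/cos26.9° = 1.906 m; N'_5 = 78·cos26.9° = 69.6; c'Δl = 4.96; W sinα = 35.3
Slice 6: Δl = 2.1/cos40.2° = 2.749 m; N'_6 = 43·cos40.2° = 32.8; c'Δl = 7.15; W sinα = 27.8
Σc'Δl = 27.4 kN/m; ΣN' = 402.3 kN/m; ΣW sinα = 96.9 kN/m
Resisting = 27.4 + 402.3·tan34.5° = 27.4 + 276.5 = 303.9 kN/m
FS = 303.9 / 96.9 = 3.136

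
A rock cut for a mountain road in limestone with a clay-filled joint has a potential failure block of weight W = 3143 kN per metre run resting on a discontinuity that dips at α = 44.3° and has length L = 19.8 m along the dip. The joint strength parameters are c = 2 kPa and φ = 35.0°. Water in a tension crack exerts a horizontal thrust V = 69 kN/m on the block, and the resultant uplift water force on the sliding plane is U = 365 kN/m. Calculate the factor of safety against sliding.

Resolving the block weight along and normal to the plane and applying the Mohr–Coulomb strength on the joint:
N' = W cosα − U − V sinα = 3143·cos44.3° − 365 − 69·sin44.3° = 1836.2 kN/m
Driving force T = W sinα + V cosα = 3143·sin44.3° + 69·cos44.3° = 2244.5 kN/m
Resisting force R = c·L + N'·tanφ = 2·19.8 + 1836.2·tan35.0° = 39.6 + 1285.7 = 1325.3 kN/m
FS = R / T = 1325.3 / 2244.5 = 0.590

FS = 0.59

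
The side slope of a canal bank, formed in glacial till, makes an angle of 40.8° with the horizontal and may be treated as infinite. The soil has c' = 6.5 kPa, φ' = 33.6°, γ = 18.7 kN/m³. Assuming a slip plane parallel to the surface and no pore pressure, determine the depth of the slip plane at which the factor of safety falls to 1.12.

z = 2.01 m

Setting FS = 1.12 in FS = [c' + γz cos²β tanφ'] / [γz sinβ cosβ] and solving for z:
z = c' / [γ cosβ (FS·sinβ − cosβ·tanφ')]
  = 6.5 / [18.7·cos40.8°·(1.12·sin40.8° − cos40.8°·tan33.6°)]
  = 6.5 / [18.7·0.7570·(1.12·0.6534 − 0.7570·0.6644)]
  = 6.5 / 3.2400 = 2.006 m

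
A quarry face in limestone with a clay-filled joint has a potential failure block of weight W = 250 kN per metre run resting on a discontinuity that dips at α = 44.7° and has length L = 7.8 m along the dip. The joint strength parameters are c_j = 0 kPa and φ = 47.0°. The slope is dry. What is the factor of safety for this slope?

Resolving the block weight along and normal to the plane and applying the Mohr–Coulomb strength on the joint:
N' = W cosα = 250·cos44.7° = 177.7 kN/m
Driving force T = W sinα = 250·sin44.7° = 175.8 kN/m
Resisting force R = c_j·L + N'·tanφ = 0·7.8 + 177.7·tan47.0° = 0.0 + 190.6 = 190.6 kN/m
FS = R / T = 190.6 / 175.8 = 1.084

FS = 1.08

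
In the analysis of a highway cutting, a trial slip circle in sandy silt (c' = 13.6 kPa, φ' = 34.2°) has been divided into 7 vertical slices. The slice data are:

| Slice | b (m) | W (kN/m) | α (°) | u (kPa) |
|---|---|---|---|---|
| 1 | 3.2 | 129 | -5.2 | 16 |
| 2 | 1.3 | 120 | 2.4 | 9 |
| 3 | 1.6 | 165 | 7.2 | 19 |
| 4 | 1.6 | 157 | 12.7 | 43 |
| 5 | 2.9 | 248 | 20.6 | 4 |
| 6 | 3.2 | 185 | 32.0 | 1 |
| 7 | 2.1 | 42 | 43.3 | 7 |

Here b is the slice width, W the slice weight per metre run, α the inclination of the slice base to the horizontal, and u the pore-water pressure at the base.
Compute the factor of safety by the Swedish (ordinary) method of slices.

FS = 2.94

Ordinary method of slices: FS = Σ[c'·Δl_i + (W_i cosα_i − u_i·Δl_i)·tanφ'] / Σ W_i sinα_i, with Δl_i = b_i / cosα_i.
Slice 1: Δl = 3.2/cos(-5.2°) = 3.213 m; N'_1 = 129·cos(-5.2°) − 16·3.213 = 77.1; c'Δl = 43.70; W sinα = -11.7
Slice 2: Δl = 1.3/cos2.4° = 1.301 m; N'_2 = 120·cos2.4° − 9·1.301 = 108.2; c'Δl = 17.70; W sinα = 5.0
Slice 3: Δl = 1.6/cos7.2° = 1.613 m; N'_3 = 165·cos7.2° − 19·1.613 = 133.1; c'Δl = 21.93; W sinα = 20.7
Slice 4: Δl = 1.6/cos12.7° = 1.640 m; N'_4 = 157·cos12.7° − 43·1.640 = 82.6; c'Δl = 22.31; W sinα = 34.5
Slice 5: Δl = 2.9/cos20.6° = 3.098 m; N'_5 = 248·cos20.6° − 4·3.098 = 219.8; c'Δl = 42.13; W sinα = 87.3
Slice 6: Δl = 3.2/cos32.0° = 3.773 m; N'_6 = 185·cos32.0° − 1·3.773 = 153.1; c'Δl = 51.32; W sinα = 98.0
Slice 7: Δl = 2.1/cos43.3° = 2.886 m; N'_7 = 42·cos43.3° − 7·2.886 = 10.4; c'Δl = 39.24; W sinα = 28.8
Σc'Δl = 238.3 kN/m; ΣN' = 784.2 kN/m; ΣW sinα = 262.6 kN/m
Resisting = 238.3 + 784.2·tan34.2° = 238.3 + 532.9 = 771.2 kN/m
FS = 771.2 / 262.6 = 2.937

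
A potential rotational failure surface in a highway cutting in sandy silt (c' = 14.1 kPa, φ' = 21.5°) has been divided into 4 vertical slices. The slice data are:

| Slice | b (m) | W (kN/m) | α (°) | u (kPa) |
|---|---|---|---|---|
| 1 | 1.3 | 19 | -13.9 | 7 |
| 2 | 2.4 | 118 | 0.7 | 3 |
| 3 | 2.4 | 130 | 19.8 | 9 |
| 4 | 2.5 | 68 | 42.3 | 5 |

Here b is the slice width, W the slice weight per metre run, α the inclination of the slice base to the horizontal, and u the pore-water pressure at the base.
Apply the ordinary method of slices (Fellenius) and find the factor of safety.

Ordinary method of slices: FS = Σ[c'·Δl_i + (W_i cosα_i − u_i·Δl_i)·tanφ'] / Σ W_i sinα_i, with Δl_i = b_i / cosα_i.
Slice 1: Δl = 1.3/cos(-13.9°) = 1.339 m; N'_1 = 19·cos(-13.9°) − 7·1.339 = 9.1; c'Δl = 18.88; W sinα = -4.6
Slice 2: Δl = 2.4/cos0.7° = 2.400 m; N'_2 = 118·cos0.7° − 3·2.400 = 110.8; c'Δl = 33.84; W sinα = 1.4
Slice 3: Δl = 2.4/cos19.8° = 2.551 m; N'_3 = 130·cos19.8° − 9·2.551 = 99.4; c'Δl = 35.97; W sinα = 44.0
Slice 4: Δl = 2.5/cos42.3° = 3.380 m; N'_4 = 68·cos42.3° − 5·3.380 = 33.4; c'Δl = 47.66; W sinα = 45.8
Σc'Δl = 136.4 kN/m; ΣN' = 252.6 kN/m; ΣW sinα = 86.7 kN/m
Resisting = 136.4 + 252.6·tan21.5° = 136.4 + 99.5 = 235.9 kN/m
FS = 235.9 / 86.7 = 2.721

FS = 2.72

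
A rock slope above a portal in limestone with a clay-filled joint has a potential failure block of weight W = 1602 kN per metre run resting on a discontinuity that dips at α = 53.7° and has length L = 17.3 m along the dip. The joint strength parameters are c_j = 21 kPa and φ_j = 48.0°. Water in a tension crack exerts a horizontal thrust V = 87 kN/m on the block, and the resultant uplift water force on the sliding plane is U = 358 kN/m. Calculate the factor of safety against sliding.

Resolving the block weight along and normal to the plane and applying the Mohr–Coulomb strength on the joint:
N' = W cosα − U − V sinα = 1602·cos53.7° − 358 − 87·sin53.7° = 520.3 kN/m
Driving force T = W sinα + V cosα = 1602·sin53.7° + 87·cos53.7° = 1342.6 kN/m
Resisting force R = c_j·L + N'·tanφ_j = 21·17.3 + 520.3·tan48.0° = 363.3 + 577.8 = 941.1 kN/m
FS = R / T = 941.1 / 1342.6 = 0.701

FS = 0.70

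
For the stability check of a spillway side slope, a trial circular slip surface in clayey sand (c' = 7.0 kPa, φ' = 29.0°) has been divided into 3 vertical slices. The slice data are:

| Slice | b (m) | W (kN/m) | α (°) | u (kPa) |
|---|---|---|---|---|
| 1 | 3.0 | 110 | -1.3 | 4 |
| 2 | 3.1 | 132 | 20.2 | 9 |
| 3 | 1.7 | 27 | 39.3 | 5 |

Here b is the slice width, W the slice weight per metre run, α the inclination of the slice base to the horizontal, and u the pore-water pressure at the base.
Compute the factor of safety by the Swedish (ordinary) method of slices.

FS = 2.85

Ordinary method of slices: FS = Σ[c'·Δl_i + (W_i cosα_i − u_i·Δl_i)·tanφ'] / Σ W_i sinα_i, with Δl_i = b_i / cosα_i.
Slice 1: Δl = 3.0/cos(-1.3°) = 3.001 m; N'_1 = 110·cos(-1.3°) − 4·3.001 = 98.0; c'Δl = 21.01; W sinα = -2.5
Slice 2: Δl = 3.1/cos20.2° = 3.303 m; N'_2 = 132·cos20.2° − 9·3.303 = 94.2; c'Δl = 23.12; W sinα = 45.6
Slice 3: Δl = 1.7/cos39.3° = 2.197 m; N'_3 = 27·cos39.3° − 5·2.197 = 9.9; c'Δl = 15.38; W sinα = 17.1
Σc'Δl = 59.5 kN/m; ΣN' = 202.0 kN/m; ΣW sinα = 60.2 kN/m
Resisting = 59.5 + 202.0·tan29.0° = 59.5 + 112.0 = 171.5 kN/m
FS = 171.5 / 60.2 = 2.849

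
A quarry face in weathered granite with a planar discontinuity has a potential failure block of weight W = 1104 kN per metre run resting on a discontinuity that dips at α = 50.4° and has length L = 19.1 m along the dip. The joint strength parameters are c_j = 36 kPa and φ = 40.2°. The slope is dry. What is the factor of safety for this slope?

Resolving the block weight along and normal to the plane and applying the Mohr–Coulomb strength on the joint:
N' = W cosα = 1104·cos50.4° = 703.7 kN/m
Driving force T = W sinα = 1104·sin50.4° = 850.6 kN/m
Resisting force R = c_j·L + N'·tanφ = 36·19.1 + 703.7·tan40.2° = 687.6 + 594.7 = 1282.3 kN/m
FS = R / T = 1282.3 / 850.6 = 1.507

FS = 1.51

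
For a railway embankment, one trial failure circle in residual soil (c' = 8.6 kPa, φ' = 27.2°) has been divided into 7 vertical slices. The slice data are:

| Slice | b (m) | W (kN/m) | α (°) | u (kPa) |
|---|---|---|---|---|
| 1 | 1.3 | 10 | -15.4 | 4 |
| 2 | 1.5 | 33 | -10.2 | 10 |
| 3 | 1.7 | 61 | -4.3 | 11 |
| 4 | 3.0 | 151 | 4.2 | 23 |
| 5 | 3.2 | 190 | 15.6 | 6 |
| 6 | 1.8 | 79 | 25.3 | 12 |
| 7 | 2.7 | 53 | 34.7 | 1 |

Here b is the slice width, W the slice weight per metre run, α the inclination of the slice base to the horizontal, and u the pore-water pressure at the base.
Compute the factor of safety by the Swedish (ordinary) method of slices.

Ordinary method of slices: FS = Σ[c'·Δl_i + (W_i cosα_i − u_i·Δl_i)·tanφ'] / Σ W_i sinα_i, with Δl_i = b_i / cosα_i.
Slice 1: Δl = 1.3/cos(-15.4°) = 1.348 m; N'_1 = 10·cos(-15.4°) − 4·1.348 = 4.2; c'Δl = 11.60; W sinα = -2.7
Slice 2: Δl = 1.5/cos(-10.2°) = 1.524 m; N'_2 = 33·cos(-10.2°) − 10·1.524 = 17.2; c'Δl = 13.11; W sinα = -5.8
Slice 3: Δl = 1.7/cos(-4.3°) = 1.705 m; N'_3 = 61·cos(-4.3°) − 11·1.705 = 42.1; c'Δl = 14.66; W sinα = -4.6
Slice 4: Δl = 3.0/cos4.2° = 3.008 m; N'_4 = 151·cos4.2° − 23·3.008 = 81.4; c'Δl = 25.87; W sinα = 11.1
Slice 5: Δl = 3.2/cos15.6° = 3.322 m; N'_5 = 190·cos15.6° − 6·3.322 = 163.1; c'Δl = 28.57; W sinα = 51.1
Slice 6: Δl = 1.8/cos25.3° = 1.991 m; N'_6 = 79·cos25.3° − 12·1.991 = 47.5; c'Δl = 17.12; W sinα = 33.8
Slice 7: Δl = 2.7/cos34.7° = 3.284 m; N'_7 = 53·cos34.7° − 1·3.284 = 40.3; c'Δl = 28.24; W sinα = 30.2
Σc'Δl = 139.2 kN/m; ΣN' = 395.9 kN/m; ΣW sinα = 113.0 kN/m
Resisting = 139.2 + 395.9·tan27.2° = 139.2 + 203.4 = 342.6 kN/m
FS = 342.6 / 113.0 = 3.032

FS = 3.03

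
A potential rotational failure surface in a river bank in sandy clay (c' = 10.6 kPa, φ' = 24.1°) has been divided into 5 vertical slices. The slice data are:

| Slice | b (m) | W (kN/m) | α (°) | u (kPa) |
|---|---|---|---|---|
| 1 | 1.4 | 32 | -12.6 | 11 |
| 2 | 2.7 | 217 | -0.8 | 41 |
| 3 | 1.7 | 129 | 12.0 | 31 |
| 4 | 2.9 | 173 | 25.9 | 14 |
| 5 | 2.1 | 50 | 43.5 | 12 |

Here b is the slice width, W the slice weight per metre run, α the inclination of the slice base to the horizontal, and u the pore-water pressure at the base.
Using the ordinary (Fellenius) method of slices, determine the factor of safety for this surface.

FS = 2.08

Ordinary method of slices: FS = Σ[c'·Δl_i + (W_i cosα_i − u_i·Δl_i)·tanφ'] / Σ W_i sinα_i, with Δl_i = b_i / cosα_i.
Slice 1: Δl = 1.4/cos(-12.6°) = 1.435 m; N'_1 = 32·cos(-12.6°) − 11·1.435 = 15.4; c'Δl = 15.21; W sinα = -7.0
Slice 2: Δl = 2.7/cos(-0.8°) = 2.700 m; N'_2 = 217·cos(-0.8°) − 41·2.700 = 106.3; c'Δl = 28.62; W sinα = -3.0
Slice 3: Δl = 1.7/cos12.0° = 1.738 m; N'_3 = 129·cos12.0° − 31·1.738 = 72.3; c'Δl = 18.42; W sinα = 26.8
Slice 4: Δl = 2.9/cos25.9° = 3.224 m; N'_4 = 173·cos25.9° − 14·3.224 = 110.5; c'Δl = 34.17; W sinα = 75.6
Slice 5: Δl = 2.1/cos43.5° = 2.895 m; N'_5 = 50·cos43.5° − 12·2.895 = 1.5; c'Δl = 30.69; W sinα = 34.4
Σc'Δl = 127.1 kN/m; ΣN' = 306.0 kN/m; ΣW sinα = 126.8 kN/m
Resisting = 127.1 + 306.0·tan24.1° = 127.1 + 136.9 = 264.0 kN/m
FS = 264.0 / 126.8 = 2.082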